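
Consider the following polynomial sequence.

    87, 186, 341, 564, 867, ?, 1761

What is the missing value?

Using the first 5 terms:
99, 155, 223, 303
56, 68, 80
12, 12
Constant third difference = 12.
Extend forward: 80 + 12 = 92;  303 + 92 = 395;  867 + 395 = 1262

1262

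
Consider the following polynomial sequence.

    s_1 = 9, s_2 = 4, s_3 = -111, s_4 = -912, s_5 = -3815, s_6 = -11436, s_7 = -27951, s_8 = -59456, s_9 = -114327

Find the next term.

-5, -115, -801, -2903, -7621, -16515, -31505, -54871
-110, -686, -2102, -4718, -8894, -14990, -23366
-576, -1416, -2616, -4176, -6096, -8376
-840, -1200, -1560, -1920, -2280
-360, -360, -360, -360
Constant fifth difference = -360, so extend:
-2280 − 360 = -2640;  -8376 − 2640 = -11016;  -23366 − 11016 = -34382;  -54871 − 34382 = -89253;  -114327 − 89253 = -203580

-203580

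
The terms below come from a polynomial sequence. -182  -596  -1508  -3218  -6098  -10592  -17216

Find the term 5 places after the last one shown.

-105386

D1: -414  -912  -1710  -2880  -4494  -6624
D2: -498  -798  -1170  -1614  -2130
D3: -300  -372  -444  -516
D4: -72  -72  -72
Constant fourth difference = -72, so extend:
-516 − 72 = -588;  -2130 − 588 = -2718;  -6624 − 2718 = -9342;  -17216 − 9342 = -26558
-588 − 72 = -660;  -2718 − 660 = -3378;  -9342 − 3378 = -12720;  -26558 − 12720 = -39278
-660 − 72 = -732;  -3378 − 732 = -4110;  -12720 − 4110 = -16830;  -39278 − 16830 = -56108
-732 − 72 = -804;  -4110 − 804 = -4914;  -16830 − 4914 = -21744;  -56108 − 21744 = -77852
-804 − 72 = -876;  -4914 − 876 = -5790;  -21744 − 5790 = -27534;  -77852 − 27534 = -105386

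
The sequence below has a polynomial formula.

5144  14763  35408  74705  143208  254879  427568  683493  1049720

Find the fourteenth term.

Δ: 9619, 20645, 39297, 68503, 111671, 172689, 255925, 366227
Δ²: 11026, 18652, 29206, 43168, 61018, 83236, 110302
Δ³: 7626, 10554, 13962, 17850, 22218, 27066
Δ⁴: 2928, 3408, 3888, 4368, 4848
Δ⁵: 480, 480, 480, 480
The fifth differences are constant (480).
4848 + 480 = 5328;  27066 + 5328 = 32394;  110302 + 32394 = 142696;  366227 + 142696 = 508923;  1049720 + 508923 = 1558643
5328 + 480 = 5808;  32394 + 5808 = 38202;  142696 + 38202 = 180898;  508923 + 180898 = 689821;  1558643 + 689821 = 2248464
5808 + 480 = 6288;  38202 + 6288 = 44490;  180898 + 44490 = 225388;  689821 + 225388 = 915209;  2248464 + 915209 = 3163673
6288 + 480 = 6768;  44490 + 6768 = 51258;  225388 + 51258 = 276646;  915209 + 276646 = 1191855;  3163673 + 1191855 = 4355528
6768 + 480 = 7248;  51258 + 7248 = 58506;  276646 + 58506 = 335152;  1191855 + 335152 = 1527007;  4355528 + 1527007 = 5882535

5882535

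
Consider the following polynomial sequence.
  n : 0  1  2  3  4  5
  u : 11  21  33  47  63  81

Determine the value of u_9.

173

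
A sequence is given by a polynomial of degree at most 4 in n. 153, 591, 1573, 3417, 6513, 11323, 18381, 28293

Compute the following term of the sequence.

41737

D1: 438  982  1844  3096  4810  7058  9912
D2: 544  862  1252  1714  2248  2854
D3: 318  390  462  534  606
D4: 72  72  72  72
Constant fourth difference = 72, so extend:
606 + 72 = 678;  2854 + 678 = 3532;  9912 + 3532 = 13444;  28293 + 13444 = 41737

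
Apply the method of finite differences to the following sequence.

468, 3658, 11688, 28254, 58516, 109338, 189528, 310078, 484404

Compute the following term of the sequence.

728586

First differences: 3190, 8030, 16566, 30262, 50822, 80190, 120550, 174326
Second differences: 4840, 8536, 13696, 20560, 29368, 40360, 53776
Third differences: 3696, 5160, 6864, 8808, 10992, 13416
Fourth differences: 1464, 1704, 1944, 2184, 2424
Fifth differences: 240, 240, 240, 240
The fifth differences are constant (240).
2424 + 240 = 2664;  13416 + 2664 = 16080;  53776 + 16080 = 69856;  174326 + 69856 = 244182;  484404 + 244182 = 728586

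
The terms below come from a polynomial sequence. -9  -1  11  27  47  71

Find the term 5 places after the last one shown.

First differences: 8, 12, 16, 20, 24
Second differences: 4, 4, 4, 4
Second differences constant at 4.
24 + 4 = 28;  71 + 28 = 99
28 + 4 = 32;  99 + 32 = 131
32 + 4 = 36;  131 + 36 = 167
36 + 4 = 40;  167 + 40 = 207
40 + 4 = 44;  207 + 44 = 251

251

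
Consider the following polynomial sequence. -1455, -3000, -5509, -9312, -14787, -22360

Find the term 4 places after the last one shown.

First differences: -1545  -2509  -3803  -5475  -7573
Second differences: -964  -1294  -1672  -2098
Third differences: -330  -378  -426
Fourth differences: -48  -48
The fourth differences are constant (-48).
-426 − 48 = -474;  -2098 − 474 = -2572;  -7573 − 2572 = -10145;  -22360 − 10145 = -32505
-474 − 48 = -522;  -2572 − 522 = -3094;  -10145 − 3094 = -13239;  -32505 − 13239 = -45744
-522 − 48 = -570;  -3094 − 570 = -3664;  -13239 − 3664 = -16903;  -45744 − 16903 = -62647
-570 − 48 = -618;  -3664 − 618 = -4282;  -16903 − 4282 = -21185;  -62647 − 21185 = -83832

-83832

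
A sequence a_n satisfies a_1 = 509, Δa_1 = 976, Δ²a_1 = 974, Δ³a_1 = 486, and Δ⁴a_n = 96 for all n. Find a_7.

Build the table forward from the leading diagonal:
Fourth differences: 96, 96, 96, 96, 96, 96, 96
Third differences: 486, 582, 678, 774, 870, 966, 1062
Second differences: 974, 1460, 2042, 2720, 3494, 4364, 5330
First differences: 976, 1950, 3410, 5452, 8172, 11666, 16030
a: 509, 1485, 3435, 6845, 12297, 20469, 32135

32135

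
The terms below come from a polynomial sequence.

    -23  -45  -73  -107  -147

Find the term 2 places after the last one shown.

-22 , -28 , -34 , -40
-6 , -6 , -6
Second differences constant at -6.
-40 − 6 = -46;  -147 − 46 = -193
-46 − 6 = -52;  -193 − 52 = -245

-245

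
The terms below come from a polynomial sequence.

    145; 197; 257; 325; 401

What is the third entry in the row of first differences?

Δ: 52, 60, 68, 76
Δ²: 8, 8, 8

68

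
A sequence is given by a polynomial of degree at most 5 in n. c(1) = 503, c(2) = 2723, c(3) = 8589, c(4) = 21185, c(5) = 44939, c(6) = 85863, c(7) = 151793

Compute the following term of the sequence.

252629

2220, 5866, 12596, 23754, 40924, 65930
3646, 6730, 11158, 17170, 25006
3084, 4428, 6012, 7836
1344, 1584, 1824
240, 240
Fifth differences constant at 240.
1824 + 240 = 2064;  7836 + 2064 = 9900;  25006 + 9900 = 34906;  65930 + 34906 = 100836;  151793 + 100836 = 252629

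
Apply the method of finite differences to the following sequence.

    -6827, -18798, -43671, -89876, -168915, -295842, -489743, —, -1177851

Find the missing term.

Using the first 7 terms:
D1: -11971  -24873  -46205  -79039  -126927  -193901
D2: -12902  -21332  -32834  -47888  -66974
D3: -8430  -11502  -15054  -19086
D4: -3072  -3552  -4032
D5: -480  -480
Constant fifth difference = -480.
Extend forward: -4032 − 480 = -4512;  -19086 − 4512 = -23598;  -66974 − 23598 = -90572;  -193901 − 90572 = -284473;  -489743 − 284473 = -774216

-774216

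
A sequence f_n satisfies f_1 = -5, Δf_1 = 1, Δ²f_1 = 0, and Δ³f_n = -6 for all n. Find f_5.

Build the table forward from the leading diagonal:
D3: -6, -6, -6, -6, -6
D2: 0, -6, -12, -18, -24
D1: 1, 1, -5, -17, -35
f: -5, -4, -3, -8, -25

-25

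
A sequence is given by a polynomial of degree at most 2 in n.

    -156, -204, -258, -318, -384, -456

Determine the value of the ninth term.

D1: -48, -54, -60, -66, -72
D2: -6, -6, -6, -6
Second differences constant at -6.
-72 − 6 = -78;  -456 − 78 = -534
-78 − 6 = -84;  -534 − 84 = -618
-84 − 6 = -90;  -618 − 90 = -708

-708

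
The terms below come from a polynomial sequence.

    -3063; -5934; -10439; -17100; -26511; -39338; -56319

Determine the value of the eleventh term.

-183063

First differences: -2871, -4505, -6661, -9411, -12827, -16981
Second differences: -1634, -2156, -2750, -3416, -4154
Third differences: -522, -594, -666, -738
Fourth differences: -72, -72, -72
The fourth differences are constant (-72).
-738 − 72 = -810;  -4154 − 810 = -4964;  -16981 − 4964 = -21945;  -56319 − 21945 = -78264
-810 − 72 = -882;  -4964 − 882 = -5846;  -21945 − 5846 = -27791;  -78264 − 27791 = -106055
-882 − 72 = -954;  -5846 − 954 = -6800;  -27791 − 6800 = -34591;  -106055 − 34591 = -140646
-954 − 72 = -1026;  -6800 − 1026 = -7826;  -34591 − 7826 = -42417;  -140646 − 42417 = -183063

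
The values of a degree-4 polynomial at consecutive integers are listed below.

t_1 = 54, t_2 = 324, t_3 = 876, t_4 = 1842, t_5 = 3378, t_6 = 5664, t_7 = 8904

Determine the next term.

13326

270 , 552 , 966 , 1536 , 2286 , 3240
282 , 414 , 570 , 750 , 954
132 , 156 , 180 , 204
24 , 24 , 24
Fourth differences constant at 24.
204 + 24 = 228;  954 + 228 = 1182;  3240 + 1182 = 4422;  8904 + 4422 = 13326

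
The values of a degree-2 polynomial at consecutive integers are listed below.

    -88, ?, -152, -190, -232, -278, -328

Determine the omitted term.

-118

Using the last 5 terms:
D1: -38, -42, -46, -50
D2: -4, -4, -4
Constant second difference = -4.
Extend backward: -38 + 4 = -34;  -152 + 34 = -118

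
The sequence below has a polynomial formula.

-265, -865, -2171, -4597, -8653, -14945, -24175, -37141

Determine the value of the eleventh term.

-107875

First differences: -600  -1306  -2426  -4056  -6292  -9230  -12966
Second differences: -706  -1120  -1630  -2236  -2938  -3736
Third differences: -414  -510  -606  -702  -798
Fourth differences: -96  -96  -96  -96
Fourth differences constant at -96.
-798 − 96 = -894;  -3736 − 894 = -4630;  -12966 − 4630 = -17596;  -37141 − 17596 = -54737
-894 − 96 = -990;  -4630 − 990 = -5620;  -17596 − 5620 = -23216;  -54737 − 23216 = -77953
-990 − 96 = -1086;  -5620 − 1086 = -6706;  -23216 − 6706 = -29922;  -77953 − 29922 = -107875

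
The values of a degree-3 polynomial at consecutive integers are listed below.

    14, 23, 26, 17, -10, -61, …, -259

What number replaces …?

-142

Using the first 6 terms:
D1: 9, 3, -9, -27, -51
D2: -6, -12, -18, -24
D3: -6, -6, -6
Constant third difference = -6.
Extend forward: -24 − 6 = -30;  -51 − 30 = -81;  -61 − 81 = -142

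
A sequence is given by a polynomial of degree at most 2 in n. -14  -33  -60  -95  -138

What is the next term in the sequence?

-189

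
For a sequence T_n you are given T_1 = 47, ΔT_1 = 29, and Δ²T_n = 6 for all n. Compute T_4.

152

Build the table forward from the leading diagonal:
D2: 6  6  6  6
D1: 29  35  41  47
T: 47  76  111  152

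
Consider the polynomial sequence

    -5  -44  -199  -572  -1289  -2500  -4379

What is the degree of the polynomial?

D1: -39, -155, -373, -717, -1211, -1879
D2: -116, -218, -344, -494, -668
D3: -102, -126, -150, -174
D4: -24, -24, -24
The fourth differences are constant, so the polynomial has degree 4.

4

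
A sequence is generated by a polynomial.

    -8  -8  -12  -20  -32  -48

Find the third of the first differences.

D1: 0, -4, -8, -12, -16
D2: -4, -4, -4, -4

-8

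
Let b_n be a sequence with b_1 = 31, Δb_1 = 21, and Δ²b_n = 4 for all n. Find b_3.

77

Build the table forward from the leading diagonal:
Δ²: 4  4  4
Δ: 21  25  29
b: 31  52  77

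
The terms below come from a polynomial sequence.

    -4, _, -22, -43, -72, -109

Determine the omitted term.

-9

Using the last 4 terms:
Δ: -21  -29  -37
Δ²: -8  -8
Constant second difference = -8.
Extend backward: -21 + 8 = -13;  -22 + 13 = -9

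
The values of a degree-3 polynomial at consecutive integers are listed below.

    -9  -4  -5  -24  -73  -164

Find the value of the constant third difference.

-12

D1: 5, -1, -19, -49, -91
D2: -6, -18, -30, -42
D3: -12, -12, -12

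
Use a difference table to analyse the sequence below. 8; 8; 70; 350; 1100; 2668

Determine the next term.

5498

First differences: 0  62  280  750  1568
Second differences: 62  218  470  818
Third differences: 156  252  348
Fourth differences: 96  96
Fourth differences constant at 96.
348 + 96 = 444;  818 + 444 = 1262;  1568 + 1262 = 2830;  2668 + 2830 = 5498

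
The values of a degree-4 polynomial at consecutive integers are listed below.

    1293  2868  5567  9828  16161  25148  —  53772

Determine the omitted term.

37443

Using the first 6 terms:
Δ: 1575  2699  4261  6333  8987
Δ²: 1124  1562  2072  2654
Δ³: 438  510  582
Δ⁴: 72  72
Constant fourth difference = 72.
Extend forward: 582 + 72 = 654;  2654 + 654 = 3308;  8987 + 3308 = 12295;  25148 + 12295 = 37443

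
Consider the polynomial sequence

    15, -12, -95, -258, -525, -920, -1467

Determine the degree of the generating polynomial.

3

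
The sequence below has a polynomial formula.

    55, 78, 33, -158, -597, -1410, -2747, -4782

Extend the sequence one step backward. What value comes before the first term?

First differences: 23  -45  -191  -439  -813  -1337  -2035
Second differences: -68  -146  -248  -374  -524  -698
Third differences: -78  -102  -126  -150  -174
Fourth differences: -24  -24  -24  -24
The fourth differences are constant at -24.
Work back: -78 + 24 = -54;  -68 + 54 = -14;  23 + 14 = 37;  55 − 37 = 18

18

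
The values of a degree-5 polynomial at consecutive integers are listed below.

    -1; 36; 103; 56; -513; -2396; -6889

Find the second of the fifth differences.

-120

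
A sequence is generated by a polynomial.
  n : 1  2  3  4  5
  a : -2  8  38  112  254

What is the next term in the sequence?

Δ: 10, 30, 74, 142
Δ²: 20, 44, 68
Δ³: 24, 24
Third differences constant at 24.
68 + 24 = 92;  142 + 92 = 234;  254 + 234 = 488

488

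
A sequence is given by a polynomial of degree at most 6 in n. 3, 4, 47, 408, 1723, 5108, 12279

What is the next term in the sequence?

25672

Δ: 1, 43, 361, 1315, 3385, 7171
Δ²: 42, 318, 954, 2070, 3786
Δ³: 276, 636, 1116, 1716
Δ⁴: 360, 480, 600
Δ⁵: 120, 120
Constant fifth difference = 120, so extend:
600 + 120 = 720;  1716 + 720 = 2436;  3786 + 2436 = 6222;  7171 + 6222 = 13393;  12279 + 13393 = 25672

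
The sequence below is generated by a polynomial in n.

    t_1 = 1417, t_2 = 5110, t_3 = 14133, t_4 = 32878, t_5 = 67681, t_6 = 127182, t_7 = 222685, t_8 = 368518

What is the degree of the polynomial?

D1: 3693, 9023, 18745, 34803, 59501, 95503, 145833
D2: 5330, 9722, 16058, 24698, 36002, 50330
D3: 4392, 6336, 8640, 11304, 14328
D4: 1944, 2304, 2664, 3024
D5: 360, 360, 360
The fifth differences are constant, so the polynomial has degree 5.

5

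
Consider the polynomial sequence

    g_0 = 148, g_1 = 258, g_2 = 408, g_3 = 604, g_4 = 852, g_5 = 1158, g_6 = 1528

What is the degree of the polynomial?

D1: 110, 150, 196, 248, 306, 370
D2: 40, 46, 52, 58, 64
D3: 6, 6, 6, 6
The third differences are constant, so the polynomial has degree 3.

3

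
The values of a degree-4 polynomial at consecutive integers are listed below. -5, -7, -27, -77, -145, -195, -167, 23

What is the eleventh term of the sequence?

2765

-2  -20  -50  -68  -50  28  190
-18  -30  -18  18  78  162
-12  12  36  60  84
24  24  24  24
Fourth differences constant at 24.
84 + 24 = 108;  162 + 108 = 270;  190 + 270 = 460;  23 + 460 = 483
108 + 24 = 132;  270 + 132 = 402;  460 + 402 = 862;  483 + 862 = 1345
132 + 24 = 156;  402 + 156 = 558;  862 + 558 = 1420;  1345 + 1420 = 2765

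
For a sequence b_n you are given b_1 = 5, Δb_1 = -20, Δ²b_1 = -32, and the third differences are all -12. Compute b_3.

Build the table forward from the leading diagonal:
D3: -12  -12  -12
D2: -32  -44  -56
D1: -20  -52  -96
b: 5  -15  -67

-67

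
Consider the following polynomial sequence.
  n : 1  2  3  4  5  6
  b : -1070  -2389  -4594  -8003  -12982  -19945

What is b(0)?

-367

First differences: -1319, -2205, -3409, -4979, -6963
Second differences: -886, -1204, -1570, -1984
Third differences: -318, -366, -414
Fourth differences: -48, -48
The fourth differences are constant at -48.
Work back: -318 + 48 = -270;  -886 + 270 = -616;  -1319 + 616 = -703;  -1070 + 703 = -367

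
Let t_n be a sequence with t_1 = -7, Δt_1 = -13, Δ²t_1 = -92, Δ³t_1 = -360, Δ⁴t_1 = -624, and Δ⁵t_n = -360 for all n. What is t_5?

Build the table forward from the leading diagonal:
Fifth differences: -360, -360, -360, -360, -360
Fourth differences: -624, -984, -1344, -1704, -2064
Third differences: -360, -984, -1968, -3312, -5016
Second differences: -92, -452, -1436, -3404, -6716
First differences: -13, -105, -557, -1993, -5397
t: -7, -20, -125, -682, -2675

-2675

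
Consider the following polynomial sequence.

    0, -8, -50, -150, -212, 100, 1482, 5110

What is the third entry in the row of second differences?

First differences: -8, -42, -100, -62, 312, 1382, 3628
Second differences: -34, -58, 38, 374, 1070, 2246
Third differences: -24, 96, 336, 696, 1176
Fourth differences: 120, 240, 360, 480
Fifth differences: 120, 120, 120

38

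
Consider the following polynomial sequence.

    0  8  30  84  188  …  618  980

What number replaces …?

360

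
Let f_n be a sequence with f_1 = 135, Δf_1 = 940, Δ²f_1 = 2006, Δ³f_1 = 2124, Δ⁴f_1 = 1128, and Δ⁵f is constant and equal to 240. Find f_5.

25555

Build the table forward from the leading diagonal:
Fifth differences: 240, 240, 240, 240, 240
Fourth differences: 1128, 1368, 1608, 1848, 2088
Third differences: 2124, 3252, 4620, 6228, 8076
Second differences: 2006, 4130, 7382, 12002, 18230
First differences: 940, 2946, 7076, 14458, 26460
f: 135, 1075, 4021, 11097, 25555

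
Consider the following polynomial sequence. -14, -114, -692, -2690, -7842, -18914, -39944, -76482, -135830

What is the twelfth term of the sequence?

First differences: -100 , -578 , -1998 , -5152 , -11072 , -21030 , -36538 , -59348
Second differences: -478 , -1420 , -3154 , -5920 , -9958 , -15508 , -22810
Third differences: -942 , -1734 , -2766 , -4038 , -5550 , -7302
Fourth differences: -792 , -1032 , -1272 , -1512 , -1752
Fifth differences: -240 , -240 , -240 , -240
The fifth differences are constant (-240).
-1752 − 240 = -1992;  -7302 − 1992 = -9294;  -22810 − 9294 = -32104;  -59348 − 32104 = -91452;  -135830 − 91452 = -227282
-1992 − 240 = -2232;  -9294 − 2232 = -11526;  -32104 − 11526 = -43630;  -91452 − 43630 = -135082;  -227282 − 135082 = -362364
-2232 − 240 = -2472;  -11526 − 2472 = -13998;  -43630 − 13998 = -57628;  -135082 − 57628 = -192710;  -362364 − 192710 = -555074

-555074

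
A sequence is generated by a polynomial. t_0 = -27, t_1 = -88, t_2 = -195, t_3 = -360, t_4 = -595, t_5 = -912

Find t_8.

First differences: -61, -107, -165, -235, -317
Second differences: -46, -58, -70, -82
Third differences: -12, -12, -12
The third differences are constant (-12).
-82 − 12 = -94;  -317 − 94 = -411;  -912 − 411 = -1323
-94 − 12 = -106;  -411 − 106 = -517;  -1323 − 517 = -1840
-106 − 12 = -118;  -517 − 118 = -635;  -1840 − 635 = -2475

-2475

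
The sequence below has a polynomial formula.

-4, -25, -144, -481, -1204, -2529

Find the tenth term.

D1: -21 , -119 , -337 , -723 , -1325
D2: -98 , -218 , -386 , -602
D3: -120 , -168 , -216
D4: -48 , -48
Constant fourth difference = -48, so extend:
-216 − 48 = -264;  -602 − 264 = -866;  -1325 − 866 = -2191;  -2529 − 2191 = -4720
-264 − 48 = -312;  -866 − 312 = -1178;  -2191 − 1178 = -3369;  -4720 − 3369 = -8089
-312 − 48 = -360;  -1178 − 360 = -1538;  -3369 − 1538 = -4907;  -8089 − 4907 = -12996
-360 − 48 = -408;  -1538 − 408 = -1946;  -4907 − 1946 = -6853;  -12996 − 6853 = -19849

-19849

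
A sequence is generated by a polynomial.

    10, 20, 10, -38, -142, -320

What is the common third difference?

-18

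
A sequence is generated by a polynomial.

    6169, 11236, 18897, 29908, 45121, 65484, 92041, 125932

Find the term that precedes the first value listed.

3036

5067, 7661, 11011, 15213, 20363, 26557, 33891
2594, 3350, 4202, 5150, 6194, 7334
756, 852, 948, 1044, 1140
96, 96, 96, 96
The fourth differences are constant at 96.
Work back: 756 − 96 = 660;  2594 − 660 = 1934;  5067 − 1934 = 3133;  6169 − 3133 = 3036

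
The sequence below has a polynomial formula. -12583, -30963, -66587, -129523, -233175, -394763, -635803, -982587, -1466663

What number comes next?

D1: -18380 , -35624 , -62936 , -103652 , -161588 , -241040 , -346784 , -484076
D2: -17244 , -27312 , -40716 , -57936 , -79452 , -105744 , -137292
D3: -10068 , -13404 , -17220 , -21516 , -26292 , -31548
D4: -3336 , -3816 , -4296 , -4776 , -5256
D5: -480 , -480 , -480 , -480
Fifth differences constant at -480.
-5256 − 480 = -5736;  -31548 − 5736 = -37284;  -137292 − 37284 = -174576;  -484076 − 174576 = -658652;  -1466663 − 658652 = -2125315

-2125315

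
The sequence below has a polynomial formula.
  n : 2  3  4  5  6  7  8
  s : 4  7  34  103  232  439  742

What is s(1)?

Δ: 3, 27, 69, 129, 207, 303
Δ²: 24, 42, 60, 78, 96
Δ³: 18, 18, 18, 18
The third differences are constant at 18.
Work back: 24 − 18 = 6;  3 − 6 = -3;  4 + 3 = 7

7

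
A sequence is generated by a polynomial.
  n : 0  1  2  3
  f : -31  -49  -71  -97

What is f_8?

First differences: -18, -22, -26
Second differences: -4, -4
Second differences constant at -4.
-26 − 4 = -30;  -97 − 30 = -127
-30 − 4 = -34;  -127 − 34 = -161
-34 − 4 = -38;  -161 − 38 = -199
-38 − 4 = -42;  -199 − 42 = -241
-42 − 4 = -46;  -241 − 46 = -287

-287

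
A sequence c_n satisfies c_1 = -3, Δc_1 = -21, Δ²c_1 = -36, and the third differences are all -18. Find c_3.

-81

Build the table forward from the leading diagonal:
Δ³: -18  -18  -18
Δ²: -36  -54  -72
Δ: -21  -57  -111
c: -3  -24  -81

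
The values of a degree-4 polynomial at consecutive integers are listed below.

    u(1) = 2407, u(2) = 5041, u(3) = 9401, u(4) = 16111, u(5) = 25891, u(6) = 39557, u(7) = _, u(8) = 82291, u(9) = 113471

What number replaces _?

Using the first 6 terms:
First differences: 2634  4360  6710  9780  13666
Second differences: 1726  2350  3070  3886
Third differences: 624  720  816
Fourth differences: 96  96
Constant fourth difference = 96.
Extend forward: 816 + 96 = 912;  3886 + 912 = 4798;  13666 + 4798 = 18464;  39557 + 18464 = 58021

58021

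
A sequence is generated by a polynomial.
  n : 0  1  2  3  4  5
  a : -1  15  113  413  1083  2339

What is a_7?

7713

Δ: 16, 98, 300, 670, 1256
Δ²: 82, 202, 370, 586
Δ³: 120, 168, 216
Δ⁴: 48, 48
The fourth differences are constant (48).
216 + 48 = 264;  586 + 264 = 850;  1256 + 850 = 2106;  2339 + 2106 = 4445
264 + 48 = 312;  850 + 312 = 1162;  2106 + 1162 = 3268;  4445 + 3268 = 7713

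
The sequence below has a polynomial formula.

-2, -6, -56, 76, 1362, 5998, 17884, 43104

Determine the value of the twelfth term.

502324

D1: -4  -50  132  1286  4636  11886  25220
D2: -46  182  1154  3350  7250  13334
D3: 228  972  2196  3900  6084
D4: 744  1224  1704  2184
D5: 480  480  480
Fifth differences constant at 480.
2184 + 480 = 2664;  6084 + 2664 = 8748;  13334 + 8748 = 22082;  25220 + 22082 = 47302;  43104 + 47302 = 90406
2664 + 480 = 3144;  8748 + 3144 = 11892;  22082 + 11892 = 33974;  47302 + 33974 = 81276;  90406 + 81276 = 171682
3144 + 480 = 3624;  11892 + 3624 = 15516;  33974 + 15516 = 49490;  81276 + 49490 = 130766;  171682 + 130766 = 302448
3624 + 480 = 4104;  15516 + 4104 = 19620;  49490 + 19620 = 69110;  130766 + 69110 = 199876;  302448 + 199876 = 502324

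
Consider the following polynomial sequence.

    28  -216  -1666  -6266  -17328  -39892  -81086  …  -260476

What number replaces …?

-150486

Using the first 7 terms:
Δ: -244  -1450  -4600  -11062  -22564  -41194
Δ²: -1206  -3150  -6462  -11502  -18630
Δ³: -1944  -3312  -5040  -7128
Δ⁴: -1368  -1728  -2088
Δ⁵: -360  -360
Constant fifth difference = -360.
Extend forward: -2088 − 360 = -2448;  -7128 − 2448 = -9576;  -18630 − 9576 = -28206;  -41194 − 28206 = -69400;  -81086 − 69400 = -150486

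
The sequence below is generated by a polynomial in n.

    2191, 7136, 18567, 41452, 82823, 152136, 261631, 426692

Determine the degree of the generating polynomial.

5

First differences: 4945, 11431, 22885, 41371, 69313, 109495, 165061
Second differences: 6486, 11454, 18486, 27942, 40182, 55566
Third differences: 4968, 7032, 9456, 12240, 15384
Fourth differences: 2064, 2424, 2784, 3144
Fifth differences: 360, 360, 360
The fifth differences are constant, so the polynomial has degree 5.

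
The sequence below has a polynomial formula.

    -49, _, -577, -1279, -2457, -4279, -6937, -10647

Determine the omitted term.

-207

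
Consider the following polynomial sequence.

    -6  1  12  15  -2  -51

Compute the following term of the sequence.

Δ: 7 , 11 , 3 , -17 , -49
Δ²: 4 , -8 , -20 , -32
Δ³: -12 , -12 , -12
Third differences constant at -12.
-32 − 12 = -44;  -49 − 44 = -93;  -51 − 93 = -144

-144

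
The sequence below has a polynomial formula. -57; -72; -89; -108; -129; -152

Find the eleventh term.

First differences: -15 , -17 , -19 , -21 , -23
Second differences: -2 , -2 , -2 , -2
Constant second difference = -2, so extend:
-23 − 2 = -25;  -152 − 25 = -177
-25 − 2 = -27;  -177 − 27 = -204
-27 − 2 = -29;  -204 − 29 = -233
-29 − 2 = -31;  -233 − 31 = -264
-31 − 2 = -33;  -264 − 33 = -297

-297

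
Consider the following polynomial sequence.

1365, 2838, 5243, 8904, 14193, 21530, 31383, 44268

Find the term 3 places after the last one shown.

106995

1473, 2405, 3661, 5289, 7337, 9853, 12885
932, 1256, 1628, 2048, 2516, 3032
324, 372, 420, 468, 516
48, 48, 48, 48
Fourth differences constant at 48.
516 + 48 = 564;  3032 + 564 = 3596;  12885 + 3596 = 16481;  44268 + 16481 = 60749
564 + 48 = 612;  3596 + 612 = 4208;  16481 + 4208 = 20689;  60749 + 20689 = 81438
612 + 48 = 660;  4208 + 660 = 4868;  20689 + 4868 = 25557;  81438 + 25557 = 106995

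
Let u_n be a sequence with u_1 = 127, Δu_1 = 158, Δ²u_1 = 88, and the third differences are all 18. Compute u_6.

1977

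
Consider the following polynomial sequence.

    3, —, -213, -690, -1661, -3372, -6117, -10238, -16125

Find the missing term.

Using the last 7 terms:
First differences: -477, -971, -1711, -2745, -4121, -5887
Second differences: -494, -740, -1034, -1376, -1766
Third differences: -246, -294, -342, -390
Fourth differences: -48, -48, -48
Constant fourth difference = -48.
Extend backward: -246 + 48 = -198;  -494 + 198 = -296;  -477 + 296 = -181;  -213 + 181 = -32

-32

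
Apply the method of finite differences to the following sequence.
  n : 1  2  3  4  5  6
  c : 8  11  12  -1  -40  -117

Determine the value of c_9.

-696

Δ: 3, 1, -13, -39, -77
Δ²: -2, -14, -26, -38
Δ³: -12, -12, -12
Third differences constant at -12.
-38 − 12 = -50;  -77 − 50 = -127;  -117 − 127 = -244
-50 − 12 = -62;  -127 − 62 = -189;  -244 − 189 = -433
-62 − 12 = -74;  -189 − 74 = -263;  -433 − 263 = -696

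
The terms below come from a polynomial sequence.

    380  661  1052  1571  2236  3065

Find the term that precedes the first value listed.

191

D1: 281  391  519  665  829
D2: 110  128  146  164
D3: 18  18  18
The third differences are constant at 18.
Work back: 110 − 18 = 92;  281 − 92 = 189;  380 − 189 = 191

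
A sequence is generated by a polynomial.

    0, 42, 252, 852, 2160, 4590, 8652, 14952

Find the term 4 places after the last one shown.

D1: 42  210  600  1308  2430  4062  6300
D2: 168  390  708  1122  1632  2238
D3: 222  318  414  510  606
D4: 96  96  96  96
The fourth differences are constant (96).
606 + 96 = 702;  2238 + 702 = 2940;  6300 + 2940 = 9240;  14952 + 9240 = 24192
702 + 96 = 798;  2940 + 798 = 3738;  9240 + 3738 = 12978;  24192 + 12978 = 37170
798 + 96 = 894;  3738 + 894 = 4632;  12978 + 4632 = 17610;  37170 + 17610 = 54780
894 + 96 = 990;  4632 + 990 = 5622;  17610 + 5622 = 23232;  54780 + 23232 = 78012

78012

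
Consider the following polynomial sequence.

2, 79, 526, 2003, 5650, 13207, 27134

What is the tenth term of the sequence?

145055

77  447  1477  3647  7557  13927
370  1030  2170  3910  6370
660  1140  1740  2460
480  600  720
120  120
Constant fifth difference = 120, so extend:
720 + 120 = 840;  2460 + 840 = 3300;  6370 + 3300 = 9670;  13927 + 9670 = 23597;  27134 + 23597 = 50731
840 + 120 = 960;  3300 + 960 = 4260;  9670 + 4260 = 13930;  23597 + 13930 = 37527;  50731 + 37527 = 88258
960 + 120 = 1080;  4260 + 1080 = 5340;  13930 + 5340 = 19270;  37527 + 19270 = 56797;  88258 + 56797 = 145055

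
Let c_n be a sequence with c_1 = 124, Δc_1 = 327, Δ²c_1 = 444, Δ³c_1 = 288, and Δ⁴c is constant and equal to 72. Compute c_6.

Build the table forward from the leading diagonal:
Fourth differences: 72  72  72  72  72  72
Third differences: 288  360  432  504  576  648
Second differences: 444  732  1092  1524  2028  2604
First differences: 327  771  1503  2595  4119  6147
c: 124  451  1222  2725  5320  9439

9439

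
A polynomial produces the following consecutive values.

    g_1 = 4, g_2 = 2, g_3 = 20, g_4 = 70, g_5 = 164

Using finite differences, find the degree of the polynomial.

D1: -2, 18, 50, 94
D2: 20, 32, 44
D3: 12, 12
The third differences are constant, so the polynomial has degree 3.

3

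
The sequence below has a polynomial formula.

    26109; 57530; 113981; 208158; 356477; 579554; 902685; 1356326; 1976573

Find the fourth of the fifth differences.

First differences: 31421, 56451, 94177, 148319, 223077, 323131, 453641, 620247
Second differences: 25030, 37726, 54142, 74758, 100054, 130510, 166606
Third differences: 12696, 16416, 20616, 25296, 30456, 36096
Fourth differences: 3720, 4200, 4680, 5160, 5640
Fifth differences: 480, 480, 480, 480

480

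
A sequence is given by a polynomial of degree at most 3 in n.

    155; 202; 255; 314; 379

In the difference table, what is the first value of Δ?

47

D1: 47, 53, 59, 65
D2: 6, 6, 6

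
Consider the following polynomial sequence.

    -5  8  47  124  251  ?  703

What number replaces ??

Using the first 5 terms:
13, 39, 77, 127
26, 38, 50
12, 12
Constant third difference = 12.
Extend forward: 50 + 12 = 62;  127 + 62 = 189;  251 + 189 = 440

440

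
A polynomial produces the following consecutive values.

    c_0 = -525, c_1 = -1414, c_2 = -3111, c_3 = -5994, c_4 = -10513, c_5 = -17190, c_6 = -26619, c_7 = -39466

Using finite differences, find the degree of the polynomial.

D1: -889, -1697, -2883, -4519, -6677, -9429, -12847
D2: -808, -1186, -1636, -2158, -2752, -3418
D3: -378, -450, -522, -594, -666
D4: -72, -72, -72, -72
The fourth differences are constant, so the polynomial has degree 4.

4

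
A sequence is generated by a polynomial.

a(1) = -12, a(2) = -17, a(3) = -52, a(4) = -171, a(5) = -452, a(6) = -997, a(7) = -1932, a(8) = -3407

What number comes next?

-5, -35, -119, -281, -545, -935, -1475
-30, -84, -162, -264, -390, -540
-54, -78, -102, -126, -150
-24, -24, -24, -24
Fourth differences constant at -24.
-150 − 24 = -174;  -540 − 174 = -714;  -1475 − 714 = -2189;  -3407 − 2189 = -5596

-5596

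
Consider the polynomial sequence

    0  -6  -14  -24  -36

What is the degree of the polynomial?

2

-6, -8, -10, -12
-2, -2, -2
The second differences are constant, so the polynomial has degree 2.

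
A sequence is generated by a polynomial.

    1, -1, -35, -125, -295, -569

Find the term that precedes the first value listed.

-5

D1: -2  -34  -90  -170  -274
D2: -32  -56  -80  -104
D3: -24  -24  -24
The third differences are constant at -24.
Work back: -32 + 24 = -8;  -2 + 8 = 6;  1 − 6 = -5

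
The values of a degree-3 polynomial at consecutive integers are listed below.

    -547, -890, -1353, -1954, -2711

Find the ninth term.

-343  -463  -601  -757
-120  -138  -156
-18  -18
The third differences are constant (-18).
-156 − 18 = -174;  -757 − 174 = -931;  -2711 − 931 = -3642
-174 − 18 = -192;  -931 − 192 = -1123;  -3642 − 1123 = -4765
-192 − 18 = -210;  -1123 − 210 = -1333;  -4765 − 1333 = -6098
-210 − 18 = -228;  -1333 − 228 = -1561;  -6098 − 1561 = -7659

-7659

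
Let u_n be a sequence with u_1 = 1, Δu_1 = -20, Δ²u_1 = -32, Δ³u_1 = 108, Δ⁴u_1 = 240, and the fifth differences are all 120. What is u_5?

401

Build the table forward from the leading diagonal:
Δ⁵: 120  120  120  120  120
Δ⁴: 240  360  480  600  720
Δ³: 108  348  708  1188  1788
Δ²: -32  76  424  1132  2320
Δ: -20  -52  24  448  1580
u: 1  -19  -71  -47  401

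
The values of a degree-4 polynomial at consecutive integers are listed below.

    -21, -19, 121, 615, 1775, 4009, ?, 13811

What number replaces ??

7821

Using the first 6 terms:
2, 140, 494, 1160, 2234
138, 354, 666, 1074
216, 312, 408
96, 96
Constant fourth difference = 96.
Extend forward: 408 + 96 = 504;  1074 + 504 = 1578;  2234 + 1578 = 3812;  4009 + 3812 = 7821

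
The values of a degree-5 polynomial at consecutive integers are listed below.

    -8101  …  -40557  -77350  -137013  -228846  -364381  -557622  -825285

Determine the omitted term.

-19326

Using the last 7 terms:
Δ: -36793, -59663, -91833, -135535, -193241, -267663
Δ²: -22870, -32170, -43702, -57706, -74422
Δ³: -9300, -11532, -14004, -16716
Δ⁴: -2232, -2472, -2712
Δ⁵: -240, -240
Constant fifth difference = -240.
Extend backward: -2232 + 240 = -1992;  -9300 + 1992 = -7308;  -22870 + 7308 = -15562;  -36793 + 15562 = -21231;  -40557 + 21231 = -19326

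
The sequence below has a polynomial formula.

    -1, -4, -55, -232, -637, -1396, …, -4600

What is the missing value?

Using the first 6 terms:
D1: -3  -51  -177  -405  -759
D2: -48  -126  -228  -354
D3: -78  -102  -126
D4: -24  -24
Constant fourth difference = -24.
Extend forward: -126 − 24 = -150;  -354 − 150 = -504;  -759 − 504 = -1263;  -1396 − 1263 = -2659

-2659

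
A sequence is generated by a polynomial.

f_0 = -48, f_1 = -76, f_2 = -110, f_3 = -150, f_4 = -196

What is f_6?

First differences: -28  -34  -40  -46
Second differences: -6  -6  -6
Second differences constant at -6.
-46 − 6 = -52;  -196 − 52 = -248
-52 − 6 = -58;  -248 − 58 = -306

-306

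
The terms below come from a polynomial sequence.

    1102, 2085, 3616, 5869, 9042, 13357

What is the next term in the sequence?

983 , 1531 , 2253 , 3173 , 4315
548 , 722 , 920 , 1142
174 , 198 , 222
24 , 24
Fourth differences constant at 24.
222 + 24 = 246;  1142 + 246 = 1388;  4315 + 1388 = 5703;  13357 + 5703 = 19060

19060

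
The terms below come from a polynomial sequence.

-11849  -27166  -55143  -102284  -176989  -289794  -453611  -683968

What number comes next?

-999249

D1: -15317  -27977  -47141  -74705  -112805  -163817  -230357
D2: -12660  -19164  -27564  -38100  -51012  -66540
D3: -6504  -8400  -10536  -12912  -15528
D4: -1896  -2136  -2376  -2616
D5: -240  -240  -240
Fifth differences constant at -240.
-2616 − 240 = -2856;  -15528 − 2856 = -18384;  -66540 − 18384 = -84924;  -230357 − 84924 = -315281;  -683968 − 315281 = -999249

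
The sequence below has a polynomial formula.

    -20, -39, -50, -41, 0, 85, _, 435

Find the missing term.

Using the first 6 terms:
D1: -19, -11, 9, 41, 85
D2: 8, 20, 32, 44
D3: 12, 12, 12
Constant third difference = 12.
Extend forward: 44 + 12 = 56;  85 + 56 = 141;  85 + 141 = 226

226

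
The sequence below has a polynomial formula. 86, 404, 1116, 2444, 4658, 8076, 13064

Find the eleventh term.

Δ: 318 , 712 , 1328 , 2214 , 3418 , 4988
Δ²: 394 , 616 , 886 , 1204 , 1570
Δ³: 222 , 270 , 318 , 366
Δ⁴: 48 , 48 , 48
The fourth differences are constant (48).
366 + 48 = 414;  1570 + 414 = 1984;  4988 + 1984 = 6972;  13064 + 6972 = 20036
414 + 48 = 462;  1984 + 462 = 2446;  6972 + 2446 = 9418;  20036 + 9418 = 29454
462 + 48 = 510;  2446 + 510 = 2956;  9418 + 2956 = 12374;  29454 + 12374 = 41828
510 + 48 = 558;  2956 + 558 = 3514;  12374 + 3514 = 15888;  41828 + 15888 = 57716

57716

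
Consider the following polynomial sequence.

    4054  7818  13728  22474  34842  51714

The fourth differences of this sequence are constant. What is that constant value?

Δ: 3764, 5910, 8746, 12368, 16872
Δ²: 2146, 2836, 3622, 4504
Δ³: 690, 786, 882
Δ⁴: 96, 96

96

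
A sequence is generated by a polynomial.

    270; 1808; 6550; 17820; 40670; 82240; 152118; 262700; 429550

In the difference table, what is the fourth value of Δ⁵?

First differences: 1538, 4742, 11270, 22850, 41570, 69878, 110582, 166850
Second differences: 3204, 6528, 11580, 18720, 28308, 40704, 56268
Third differences: 3324, 5052, 7140, 9588, 12396, 15564
Fourth differences: 1728, 2088, 2448, 2808, 3168
Fifth differences: 360, 360, 360, 360

360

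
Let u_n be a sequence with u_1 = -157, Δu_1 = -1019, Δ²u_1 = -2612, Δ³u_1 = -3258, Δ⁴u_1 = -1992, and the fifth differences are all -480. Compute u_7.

Build the table forward from the leading diagonal:
Δ⁵: -480, -480, -480, -480, -480, -480, -480
Δ⁴: -1992, -2472, -2952, -3432, -3912, -4392, -4872
Δ³: -3258, -5250, -7722, -10674, -14106, -18018, -22410
Δ²: -2612, -5870, -11120, -18842, -29516, -43622, -61640
Δ: -1019, -3631, -9501, -20621, -39463, -68979, -112601
u: -157, -1176, -4807, -14308, -34929, -74392, -143371

-143371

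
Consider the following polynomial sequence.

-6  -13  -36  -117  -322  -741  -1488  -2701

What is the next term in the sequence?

-4542

Δ: -7, -23, -81, -205, -419, -747, -1213
Δ²: -16, -58, -124, -214, -328, -466
Δ³: -42, -66, -90, -114, -138
Δ⁴: -24, -24, -24, -24
Fourth differences constant at -24.
-138 − 24 = -162;  -466 − 162 = -628;  -1213 − 628 = -1841;  -2701 − 1841 = -4542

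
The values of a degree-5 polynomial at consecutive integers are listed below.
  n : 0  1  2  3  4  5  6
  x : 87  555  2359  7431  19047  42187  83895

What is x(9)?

Δ: 468, 1804, 5072, 11616, 23140, 41708
Δ²: 1336, 3268, 6544, 11524, 18568
Δ³: 1932, 3276, 4980, 7044
Δ⁴: 1344, 1704, 2064
Δ⁵: 360, 360
The fifth differences are constant (360).
2064 + 360 = 2424;  7044 + 2424 = 9468;  18568 + 9468 = 28036;  41708 + 28036 = 69744;  83895 + 69744 = 153639
2424 + 360 = 2784;  9468 + 2784 = 12252;  28036 + 12252 = 40288;  69744 + 40288 = 110032;  153639 + 110032 = 263671
2784 + 360 = 3144;  12252 + 3144 = 15396;  40288 + 15396 = 55684;  110032 + 55684 = 165716;  263671 + 165716 = 429387

429387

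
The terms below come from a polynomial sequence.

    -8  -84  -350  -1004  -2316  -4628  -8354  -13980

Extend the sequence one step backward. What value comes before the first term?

4

Δ: -76, -266, -654, -1312, -2312, -3726, -5626
Δ²: -190, -388, -658, -1000, -1414, -1900
Δ³: -198, -270, -342, -414, -486
Δ⁴: -72, -72, -72, -72
The fourth differences are constant at -72.
Work back: -198 + 72 = -126;  -190 + 126 = -64;  -76 + 64 = -12;  -8 + 12 = 4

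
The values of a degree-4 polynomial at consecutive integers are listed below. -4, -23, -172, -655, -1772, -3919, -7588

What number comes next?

First differences: -19, -149, -483, -1117, -2147, -3669
Second differences: -130, -334, -634, -1030, -1522
Third differences: -204, -300, -396, -492
Fourth differences: -96, -96, -96
The fourth differences are constant (-96).
-492 − 96 = -588;  -1522 − 588 = -2110;  -3669 − 2110 = -5779;  -7588 − 5779 = -13367

-13367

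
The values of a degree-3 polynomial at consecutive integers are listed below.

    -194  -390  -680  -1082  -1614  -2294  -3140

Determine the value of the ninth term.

Δ: -196  -290  -402  -532  -680  -846
Δ²: -94  -112  -130  -148  -166
Δ³: -18  -18  -18  -18
The third differences are constant (-18).
-166 − 18 = -184;  -846 − 184 = -1030;  -3140 − 1030 = -4170
-184 − 18 = -202;  -1030 − 202 = -1232;  -4170 − 1232 = -5402

-5402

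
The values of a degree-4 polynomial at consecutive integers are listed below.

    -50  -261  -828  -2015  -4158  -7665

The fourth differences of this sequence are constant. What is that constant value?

D1: -211, -567, -1187, -2143, -3507
D2: -356, -620, -956, -1364
D3: -264, -336, -408
D4: -72, -72

-72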